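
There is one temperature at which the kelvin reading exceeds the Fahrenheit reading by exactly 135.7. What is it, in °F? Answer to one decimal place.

269.3°F

Let F be the Fahrenheit reading. The kelvin reading is K = 5/9·F + 255.372.
Require K - F = 135.7: (-4/9)·F + 255.372 = 135.7.
F = (135.7 - 255.372) / (-4/9) = 269.3.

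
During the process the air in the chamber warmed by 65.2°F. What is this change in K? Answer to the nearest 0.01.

Only the scale ratio 5/9 matters for a change in temperature.
65.2 × 5/9 = 36.22.

36.22 K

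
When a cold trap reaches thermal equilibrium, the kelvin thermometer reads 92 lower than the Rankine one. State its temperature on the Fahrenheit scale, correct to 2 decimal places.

Let x be the Rankine reading; then the kelvin reading is 5/9·x.
(5/9·x) - x = -92  ⇒  (-4/9)·x = -92  ⇒  x = 207.0000°R.
In Celsius: (207 - 491.67) × 5/9 = -158.1500°C.
In Fahrenheit: -158.1500 × 1.8 + 32 = -252.67°F.

-252.67°F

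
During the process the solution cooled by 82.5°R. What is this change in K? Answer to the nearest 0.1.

45.8 K

For a temperature interval the offset drops out; only the factor 5/9 applies.
82.5 × 5/9 = 45.8.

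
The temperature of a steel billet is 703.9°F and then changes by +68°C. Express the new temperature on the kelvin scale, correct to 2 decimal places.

714.43 K

Initial temperature in Celsius: (703.9 - 32) × 5/9 = 373.2778°C.
Final Celsius temperature: 373.2778 + 68.0000 = 441.2778°C.
In kelvin: 441.2778 + 273.15 = 714.43 K.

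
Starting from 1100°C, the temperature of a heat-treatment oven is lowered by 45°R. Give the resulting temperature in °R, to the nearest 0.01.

2426.67°R

The 45°R change is an interval, so only the factor 5/9 applies: -45 × 5/9 = -25.0000°C.
Final Celsius temperature: 1100.0000 - 25.0000 = 1075.0000°C.
In Rankine: 1075.0000 × 1.8 + 491.67 = 2426.67°R.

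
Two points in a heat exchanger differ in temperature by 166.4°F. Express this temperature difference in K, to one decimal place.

92.4 K

For a temperature interval the offset drops out; only the factor 5/9 applies.
166.4 × 5/9 = 92.4.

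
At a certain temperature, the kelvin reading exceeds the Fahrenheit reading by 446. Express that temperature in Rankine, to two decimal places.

30.76°R

Let x be the kelvin reading; then the Fahrenheit reading is 1.8·x - 459.67.
(1.8·x - 459.67) - x = -446  ⇒  (0.8)·x = 13.67  ⇒  x = 17.0875 K.
In Celsius: 17.0875 - 273.15 = -256.0625°C.
In Rankine: -256.0625 × 1.8 + 491.67 = 30.76°R.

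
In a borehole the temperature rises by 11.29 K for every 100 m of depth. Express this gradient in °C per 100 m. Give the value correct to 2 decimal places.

The quantity depends on a temperature interval, so only the ratio of degree sizes applies; the offset between the scales is irrelevant.
A change of 1 K is a change of 1°C, so 11.29 × 1 = 11.29.

11.29 °C/100 m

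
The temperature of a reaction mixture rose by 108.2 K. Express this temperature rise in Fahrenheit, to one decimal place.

194.8°F

For a temperature interval the offset drops out; only the factor 1.8 applies.
108.2 × 1.8 = 194.8.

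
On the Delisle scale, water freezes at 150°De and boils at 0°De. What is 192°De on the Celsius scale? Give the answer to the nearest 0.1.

Linear interpolation between the fixed points: C = (192 - 150) × 100 / (0 - 150) = -28.0000°C.

-28.0°C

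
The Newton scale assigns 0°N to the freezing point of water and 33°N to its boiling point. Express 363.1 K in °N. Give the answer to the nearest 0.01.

First in Celsius: 363.1 - 273.15 = 89.9500°C.
Linearly onto the Newton scale: 0 + (89.9500 / 100) × (33 - 0) = 29.68°N.

29.68°N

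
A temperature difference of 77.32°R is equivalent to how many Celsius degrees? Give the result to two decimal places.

42.96°C

Only the scale ratio 5/9 matters for a change in temperature.
77.32 × 5/9 = 42.96.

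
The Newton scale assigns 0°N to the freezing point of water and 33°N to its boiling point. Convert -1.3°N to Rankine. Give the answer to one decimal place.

Linear interpolation between the fixed points: C = (-1.3 - 0) × 100 / (33 - 0) = -3.9394°C.
Then -3.9394 × 1.8 + 491.67 = 484.6°R.

484.6°R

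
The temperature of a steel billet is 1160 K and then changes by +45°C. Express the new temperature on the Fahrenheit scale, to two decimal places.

Initial temperature in Celsius: 1160 - 273.15 = 886.8500°C.
Final Celsius temperature: 886.8500 + 45.0000 = 931.8500°C.
In Fahrenheit: 931.8500 × 1.8 + 32 = 1709.33°F.

1709.33°F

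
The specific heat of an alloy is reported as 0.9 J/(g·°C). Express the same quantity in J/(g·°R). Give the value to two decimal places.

The quantity depends on a temperature interval, so only the ratio of degree sizes applies; the offset between the scales is irrelevant.
A change of 1°R is a change of 5/9°C, so per °R the value is 0.9 × 5/9 = 0.50.

0.50 J/(g·°R)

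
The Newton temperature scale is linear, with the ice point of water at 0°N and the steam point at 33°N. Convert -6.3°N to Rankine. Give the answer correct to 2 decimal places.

457.31°R

Linear interpolation between the fixed points: C = (-6.3 - 0) × 100 / (33 - 0) = -19.0909°C.
Then -19.0909 × 1.8 + 491.67 = 457.31°R.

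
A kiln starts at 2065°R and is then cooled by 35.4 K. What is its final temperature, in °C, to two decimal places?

838.67°C

Initial temperature in Celsius: (2065 - 491.67) × 5/9 = 874.0722°C.
The 35.4 K change is an interval; Kelvin and Celsius degrees are the same size, so ΔC = -35.4°C.
Final Celsius temperature: 874.0722 - 35.4000 = 838.6722°C.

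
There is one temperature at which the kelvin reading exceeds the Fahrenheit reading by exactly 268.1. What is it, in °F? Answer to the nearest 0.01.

Let F be the Fahrenheit reading. The kelvin reading is K = 5/9·F + 255.372.
Require K - F = 268.1: (-4/9)·F + 255.372 = 268.1.
F = (268.1 - 255.372) / (-4/9) = -28.64.

-28.64°F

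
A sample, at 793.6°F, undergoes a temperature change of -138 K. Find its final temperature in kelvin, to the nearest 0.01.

Initial temperature in Celsius: (793.6 - 32) × 5/9 = 423.1111°C.
The 138 K change is an interval; Kelvin and Celsius degrees are the same size, so ΔC = -138°C.
Final Celsius temperature: 423.1111 - 138.0000 = 285.1111°C.
In kelvin: 285.1111 + 273.15 = 558.26 K.

558.26 K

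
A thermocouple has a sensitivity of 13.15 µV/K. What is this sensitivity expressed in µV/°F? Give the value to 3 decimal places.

Since only a temperature interval is involved, the additive offset between the scales drops out.
A change of 1°F is a change of 5/9 K, so per °F the value is 13.15 × 5/9 = 7.306.

7.306 µV/°F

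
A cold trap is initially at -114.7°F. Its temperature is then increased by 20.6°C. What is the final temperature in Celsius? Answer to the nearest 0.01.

-60.90°C

Initial temperature in Celsius: (-114.7 - 32) × 5/9 = -81.5000°C.
Final Celsius temperature: -81.5000 + 20.6000 = -60.9000°C.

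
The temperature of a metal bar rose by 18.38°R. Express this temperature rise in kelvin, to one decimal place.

For a temperature interval the offset drops out; only the factor 5/9 applies.
18.38 × 5/9 = 10.2.

10.2 K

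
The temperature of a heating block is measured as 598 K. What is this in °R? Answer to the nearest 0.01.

In Celsius: 598 - 273.15 = 324.8500°C.
In Rankine: 324.8500 × 1.8 + 491.67 = 1076.40°R.

1076.40°R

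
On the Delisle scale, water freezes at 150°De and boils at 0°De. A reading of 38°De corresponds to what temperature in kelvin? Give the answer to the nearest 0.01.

Linear interpolation between the fixed points: C = (38 - 150) × 100 / (0 - 150) = 74.6667°C.
Then 74.6667 + 273.15 = 347.82 K.

347.82 K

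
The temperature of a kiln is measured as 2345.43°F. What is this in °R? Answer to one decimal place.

In Celsius: (2345.43 - 32) × 5/9 = 1285.2389°C.
In Rankine: 1285.2389 × 1.8 + 491.67 = 2805.1°R.

2805.1°R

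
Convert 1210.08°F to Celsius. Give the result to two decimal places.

654.49°C

In Celsius: (1210.08 - 32) × 5/9 = 654.4889°C.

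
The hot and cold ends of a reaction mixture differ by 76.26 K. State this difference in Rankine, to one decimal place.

An interval of 1 K corresponds to 1.8°R.
76.26 × 1.8 = 137.3.

137.3°R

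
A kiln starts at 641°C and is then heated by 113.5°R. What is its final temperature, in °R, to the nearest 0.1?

1759.0°R

The 113.5°R change is an interval, so only the factor 5/9 applies: +113.5 × 5/9 = +63.0556°C.
Final Celsius temperature: 641.0000 + 63.0556 = 704.0556°C.
In Rankine: 704.0556 × 1.8 + 491.67 = 1759.0°R.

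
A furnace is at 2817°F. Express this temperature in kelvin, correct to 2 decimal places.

In Celsius: (2817 - 32) × 5/9 = 1547.2222°C.
In kelvin: 1547.2222 + 273.15 = 1820.37 K.

1820.37 K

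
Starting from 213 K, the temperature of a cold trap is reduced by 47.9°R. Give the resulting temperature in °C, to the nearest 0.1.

Initial temperature in Celsius: 213 - 273.15 = -60.1500°C.
The 47.9°R change is an interval, so only the factor 5/9 applies: -47.9 × 5/9 = -26.6111°C.
Final Celsius temperature: -60.1500 - 26.6111 = -86.7611°C.

-86.8°C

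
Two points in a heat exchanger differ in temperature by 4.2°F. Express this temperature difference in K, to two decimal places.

An interval of 1°F corresponds to 5/9 K.
4.2 × 5/9 = 2.33.

2.33 K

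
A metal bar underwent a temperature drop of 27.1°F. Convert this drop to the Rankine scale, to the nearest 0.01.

27.10°R

Fahrenheit and Rankine degrees are the same size, so the interval is unchanged: 27.10.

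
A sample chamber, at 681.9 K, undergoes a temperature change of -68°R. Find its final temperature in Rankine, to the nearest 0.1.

1159.4°R

Initial temperature in Celsius: 681.9 - 273.15 = 408.7500°C.
The 68°R change is an interval, so only the factor 5/9 applies: -68 × 5/9 = -37.7778°C.
Final Celsius temperature: 408.7500 - 37.7778 = 370.9722°C.
In Rankine: 370.9722 × 1.8 + 491.67 = 1159.4°R.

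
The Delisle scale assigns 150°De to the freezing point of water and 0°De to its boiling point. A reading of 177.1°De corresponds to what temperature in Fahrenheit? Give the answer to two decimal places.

Linear interpolation between the fixed points: C = (177.1 - 150) × 100 / (0 - 150) = -18.0667°C.
Then -18.0667 × 1.8 + 32 = -0.52°F.

-0.52°F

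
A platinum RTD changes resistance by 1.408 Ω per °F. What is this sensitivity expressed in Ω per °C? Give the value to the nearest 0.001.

Since only a temperature interval is involved, the additive offset between the scales drops out.
A change of 1°C is a change of 1.8°F, so per °C the value is 1.408 × 1.8 = 2.534.

2.534 Ω per °C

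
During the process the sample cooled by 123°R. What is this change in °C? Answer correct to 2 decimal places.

An interval of 1°R corresponds to 5/9°C.
123 × 5/9 = 68.33.

68.33°C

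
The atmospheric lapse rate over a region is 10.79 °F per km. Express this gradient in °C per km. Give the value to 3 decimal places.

The quantity depends on a temperature interval, so only the ratio of degree sizes applies; the offset between the scales is irrelevant.
A change of 1°F is a change of 5/9°C, so 10.79 × 5/9 = 5.994.

5.994 °C/km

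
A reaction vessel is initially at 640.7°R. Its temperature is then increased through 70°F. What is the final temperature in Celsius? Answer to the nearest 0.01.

Initial temperature in Celsius: (640.7 - 491.67) × 5/9 = 82.7944°C.
The 70°F change is an interval, so only the factor 5/9 applies: +70 × 5/9 = +38.8889°C.
Final Celsius temperature: 82.7944 + 38.8889 = 121.6833°C.

121.68°C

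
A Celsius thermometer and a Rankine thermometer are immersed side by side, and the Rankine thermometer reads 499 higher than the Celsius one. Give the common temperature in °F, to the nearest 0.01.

48.49°F

Let x be the Celsius reading; then the Rankine reading is 1.8·x + 491.67.
(1.8·x + 491.67) - x = 499  ⇒  (0.8)·x = 7.33  ⇒  x = 9.1625°C.
In Fahrenheit: 9.1625 × 1.8 + 32 = 48.49°F.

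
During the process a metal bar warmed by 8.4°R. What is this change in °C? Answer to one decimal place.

An interval of 1°R corresponds to 5/9°C.
8.4 × 5/9 = 4.7.

4.7°C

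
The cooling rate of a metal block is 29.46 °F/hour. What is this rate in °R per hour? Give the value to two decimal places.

Since only a temperature interval is involved, the additive offset between the scales drops out.
A change of 1°F is a change of 1°R, so 29.46 × 1 = 29.46.

29.46 °R/hour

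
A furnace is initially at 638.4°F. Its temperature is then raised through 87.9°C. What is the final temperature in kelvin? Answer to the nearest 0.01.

Initial temperature in Celsius: (638.4 - 32) × 5/9 = 336.8889°C.
Final Celsius temperature: 336.8889 + 87.9000 = 424.7889°C.
In kelvin: 424.7889 + 273.15 = 697.94 K.

697.94 K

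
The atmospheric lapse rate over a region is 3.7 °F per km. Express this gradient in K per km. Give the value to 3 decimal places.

2.056 K/km

Since only a temperature interval is involved, the additive offset between the scales drops out.
A change of 1°F is a change of 5/9 K, so 3.7 × 5/9 = 2.056.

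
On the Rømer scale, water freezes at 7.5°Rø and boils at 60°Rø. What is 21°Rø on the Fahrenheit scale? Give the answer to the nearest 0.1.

Linear interpolation between the fixed points: C = (21 - 7.5) × 100 / (60 - 7.5) = 25.7143°C.
Then 25.7143 × 1.8 + 32 = 78.3°F.

78.3°F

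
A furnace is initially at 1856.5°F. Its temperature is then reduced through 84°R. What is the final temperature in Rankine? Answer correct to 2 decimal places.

2232.17°R

Initial temperature in Celsius: (1856.5 - 32) × 5/9 = 1013.6111°C.
The 84°R change is an interval, so only the factor 5/9 applies: -84 × 5/9 = -46.6667°C.
Final Celsius temperature: 1013.6111 - 46.6667 = 966.9444°C.
In Rankine: 966.9444 × 1.8 + 491.67 = 2232.17°R.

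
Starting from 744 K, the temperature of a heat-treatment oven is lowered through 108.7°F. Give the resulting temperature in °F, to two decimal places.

770.83°F

Initial temperature in Celsius: 744 - 273.15 = 470.8500°C.
The 108.7°F change is an interval, so only the factor 5/9 applies: -108.7 × 5/9 = -60.3889°C.
Final Celsius temperature: 470.8500 - 60.3889 = 410.4611°C.
In Fahrenheit: 410.4611 × 1.8 + 32 = 770.83°F.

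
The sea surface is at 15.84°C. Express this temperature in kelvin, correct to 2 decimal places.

288.99 K

In kelvin: 15.8400 + 273.15 = 288.99 K.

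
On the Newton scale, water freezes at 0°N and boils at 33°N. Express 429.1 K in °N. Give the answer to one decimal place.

First in Celsius: 429.1 - 273.15 = 155.9500°C.
Linearly onto the Newton scale: 0 + (155.9500 / 100) × (33 - 0) = 51.5°N.

51.5°N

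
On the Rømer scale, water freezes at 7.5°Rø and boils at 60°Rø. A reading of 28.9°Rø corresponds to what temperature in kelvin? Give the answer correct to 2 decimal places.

313.91 K

Linear interpolation between the fixed points: C = (28.9 - 7.5) × 100 / (60 - 7.5) = 40.7619°C.
Then 40.7619 + 273.15 = 313.91 K.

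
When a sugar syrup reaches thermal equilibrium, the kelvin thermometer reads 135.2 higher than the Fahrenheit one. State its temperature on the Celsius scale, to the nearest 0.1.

Let x be the Fahrenheit reading; then the kelvin reading is 5/9·x + 255.372.
(5/9·x + 255.372) - x = 135.2  ⇒  (-4/9)·x = -120.172  ⇒  x = 270.3875°F.
In Celsius: (270.3875 - 32) × 5/9 = 132.4°C.

132.4°C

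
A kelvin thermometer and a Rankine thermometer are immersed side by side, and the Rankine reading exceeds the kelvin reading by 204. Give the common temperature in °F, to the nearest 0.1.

-0.7°F

Let x be the kelvin reading; then the Rankine reading is 1.8·x.
(1.8·x) - x = 204  ⇒  (0.8)·x = 204  ⇒  x = 255.0000 K.
In Celsius: 255 - 273.15 = -18.1500°C.
In Fahrenheit: -18.1500 × 1.8 + 32 = -0.7°F.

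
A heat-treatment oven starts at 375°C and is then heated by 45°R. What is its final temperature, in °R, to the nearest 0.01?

The 45°R change is an interval, so only the factor 5/9 applies: +45 × 5/9 = +25.0000°C.
Final Celsius temperature: 375.0000 + 25.0000 = 400.0000°C.
In Rankine: 400.0000 × 1.8 + 491.67 = 1211.67°R.

1211.67°R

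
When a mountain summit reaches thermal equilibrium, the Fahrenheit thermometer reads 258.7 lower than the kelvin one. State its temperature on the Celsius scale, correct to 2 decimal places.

Let x be the kelvin reading; then the Fahrenheit reading is 1.8·x - 459.67.
(1.8·x - 459.67) - x = -258.7  ⇒  (0.8)·x = 200.97  ⇒  x = 251.2125 K.
In Celsius: 251.2125 - 273.15 = -21.94°C.

-21.94°C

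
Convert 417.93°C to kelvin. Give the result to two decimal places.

In kelvin: 417.9300 + 273.15 = 691.08 K.

691.08 K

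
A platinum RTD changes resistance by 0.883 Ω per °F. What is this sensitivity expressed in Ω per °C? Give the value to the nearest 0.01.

1.59 Ω per °C

The quantity depends on a temperature interval, so only the ratio of degree sizes applies; the offset between the scales is irrelevant.
A change of 1°C is a change of 1.8°F, so per °C the value is 0.883 × 1.8 = 1.59.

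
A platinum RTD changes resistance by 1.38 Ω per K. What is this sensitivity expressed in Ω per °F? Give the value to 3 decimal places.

0.767 Ω per °F

The quantity depends on a temperature interval, so only the ratio of degree sizes applies; the offset between the scales is irrelevant.
A change of 1°F is a change of 5/9 K, so per °F the value is 1.38 × 5/9 = 0.767.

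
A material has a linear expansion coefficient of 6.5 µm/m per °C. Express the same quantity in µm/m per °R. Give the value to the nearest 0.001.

Since only a temperature interval is involved, the additive offset between the scales drops out.
A change of 1°R is a change of 5/9°C, so per °R the value is 6.5 × 5/9 = 3.611.

3.611 µm/m per °R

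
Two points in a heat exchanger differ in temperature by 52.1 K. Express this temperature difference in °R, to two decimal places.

93.78°R

An interval of 1 K corresponds to 1.8°R.
52.1 × 1.8 = 93.78.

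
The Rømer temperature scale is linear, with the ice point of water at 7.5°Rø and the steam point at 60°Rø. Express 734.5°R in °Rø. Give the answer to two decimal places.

78.33°Rø

First in Celsius: (734.5 - 491.67) × 5/9 = 134.9056°C.
Linearly onto the Rømer scale: 7.5 + (134.9056 / 100) × (60 - 7.5) = 78.33°Rø.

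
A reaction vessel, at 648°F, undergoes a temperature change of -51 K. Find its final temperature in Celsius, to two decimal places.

Initial temperature in Celsius: (648 - 32) × 5/9 = 342.2222°C.
The 51 K change is an interval; Kelvin and Celsius degrees are the same size, so ΔC = -51°C.
Final Celsius temperature: 342.2222 - 51.0000 = 291.2222°C.

291.22°C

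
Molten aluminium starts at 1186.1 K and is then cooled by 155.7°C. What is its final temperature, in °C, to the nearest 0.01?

Initial temperature in Celsius: 1186.1 - 273.15 = 912.9500°C.
Final Celsius temperature: 912.9500 - 155.7000 = 757.2500°C.

757.25°C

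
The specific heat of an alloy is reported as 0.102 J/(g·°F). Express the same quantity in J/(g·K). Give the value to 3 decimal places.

Since only a temperature interval is involved, the additive offset between the scales drops out.
A change of 1 K is a change of 1.8°F, so per K the value is 0.102 × 1.8 = 0.184.

0.184 J/(g·K)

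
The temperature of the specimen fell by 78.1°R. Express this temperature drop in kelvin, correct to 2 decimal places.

43.39 K

For a temperature interval the offset drops out; only the factor 5/9 applies.
78.1 × 5/9 = 43.39.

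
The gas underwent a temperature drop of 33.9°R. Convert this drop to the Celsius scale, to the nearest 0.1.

18.8°C

Only the scale ratio 5/9 matters for a change in temperature.
33.9 × 5/9 = 18.8.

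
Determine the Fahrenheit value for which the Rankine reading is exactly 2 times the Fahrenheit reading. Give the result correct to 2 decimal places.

Let F be the Fahrenheit reading. The Rankine reading is R = 1·F + 459.67.
Require R = 2·F: 1·F + 459.67 = 2·F.
(-1)·F = -459.67  ⇒  F = 459.67.

459.67°F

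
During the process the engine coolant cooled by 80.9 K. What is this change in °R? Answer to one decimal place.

For a temperature interval the offset drops out; only the factor 1.8 applies.
80.9 × 1.8 = 145.6.

145.6°R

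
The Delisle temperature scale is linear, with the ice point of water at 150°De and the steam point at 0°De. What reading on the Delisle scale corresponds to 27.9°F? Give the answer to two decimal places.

153.42°De

First in Celsius: (27.9 - 32) × 5/9 = -2.2778°C.
Linearly onto the Delisle scale: 150 + (-2.2778 / 100) × (0 - 150) = 153.42°De.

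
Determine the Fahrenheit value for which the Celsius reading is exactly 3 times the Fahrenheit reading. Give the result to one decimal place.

Let F be the Fahrenheit reading. The Celsius reading is C = 5/9·F - 17.7778.
Require C = 3·F: 5/9·F - 17.7778 = 3·F.
(-22/9)·F = 17.7778  ⇒  F = -7.3.

-7.3°F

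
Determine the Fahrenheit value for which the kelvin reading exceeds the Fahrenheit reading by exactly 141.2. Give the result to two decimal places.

256.89°F

Let F be the Fahrenheit reading. The kelvin reading is K = 5/9·F + 255.372.
Require K - F = 141.2: (-4/9)·F + 255.372 = 141.2.
F = (141.2 - 255.372) / (-4/9) = 256.89.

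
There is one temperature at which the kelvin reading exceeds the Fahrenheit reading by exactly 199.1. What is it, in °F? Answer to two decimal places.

126.61°F

Let F be the Fahrenheit reading. The kelvin reading is K = 5/9·F + 255.372.
Require K - F = 199.1: (-4/9)·F + 255.372 = 199.1.
F = (199.1 - 255.372) / (-4/9) = 126.61.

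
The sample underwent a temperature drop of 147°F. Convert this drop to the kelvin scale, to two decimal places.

An interval of 1°F corresponds to 5/9 K.
147 × 5/9 = 81.67.

81.67 K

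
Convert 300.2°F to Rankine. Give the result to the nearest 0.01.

In Celsius: (300.2 - 32) × 5/9 = 149.0000°C.
In Rankine: 149.0000 × 1.8 + 491.67 = 759.87°R.

759.87°R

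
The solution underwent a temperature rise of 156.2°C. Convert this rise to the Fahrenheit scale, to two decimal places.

Only the scale ratio 1.8 matters for a change in temperature.
156.2 × 1.8 = 281.16.

281.16°F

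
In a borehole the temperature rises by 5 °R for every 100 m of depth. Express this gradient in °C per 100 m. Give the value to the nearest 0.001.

2.778 °C/100 m

Since only a temperature interval is involved, the additive offset between the scales drops out.
A change of 1°R is a change of 5/9°C, so 5 × 5/9 = 2.778.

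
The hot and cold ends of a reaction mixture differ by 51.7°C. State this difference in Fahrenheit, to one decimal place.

Only the scale ratio 1.8 matters for a change in temperature.
51.7 × 1.8 = 93.1.

93.1°F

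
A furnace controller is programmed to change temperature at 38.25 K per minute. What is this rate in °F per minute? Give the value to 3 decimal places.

Since only a temperature interval is involved, the additive offset between the scales drops out.
A change of 1 K is a change of 1.8°F, so 38.25 × 1.8 = 68.850.

68.850 °F/minute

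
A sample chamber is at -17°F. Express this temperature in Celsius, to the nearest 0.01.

-27.22°C

In Celsius: (-17 - 32) × 5/9 = -27.2222°C.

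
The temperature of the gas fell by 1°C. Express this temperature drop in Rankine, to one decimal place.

1.8°R

An interval of 1°C corresponds to 1.8°R.
1 × 1.8 = 1.8.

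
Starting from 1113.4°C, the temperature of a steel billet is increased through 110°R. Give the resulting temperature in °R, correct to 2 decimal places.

2605.79°R

The 110°R change is an interval, so only the factor 5/9 applies: +110 × 5/9 = +61.1111°C.
Final Celsius temperature: 1113.4000 + 61.1111 = 1174.5111°C.
In Rankine: 1174.5111 × 1.8 + 491.67 = 2605.79°R.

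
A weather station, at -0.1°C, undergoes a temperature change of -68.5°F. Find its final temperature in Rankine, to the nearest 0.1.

423.0°R

The 68.5°F change is an interval, so only the factor 5/9 applies: -68.5 × 5/9 = -38.0556°C.
Final Celsius temperature: -0.1000 - 38.0556 = -38.1556°C.
In Rankine: -38.1556 × 1.8 + 491.67 = 423.0°R.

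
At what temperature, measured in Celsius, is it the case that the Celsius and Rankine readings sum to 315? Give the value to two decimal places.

-63.10°C

Let C be the Celsius reading. The Rankine reading is R = 1.8·C + 491.67.
Require C + R = 315: (2.8)·C + 491.67 = 315.
C = (315 - 491.67) / (2.8) = -63.10.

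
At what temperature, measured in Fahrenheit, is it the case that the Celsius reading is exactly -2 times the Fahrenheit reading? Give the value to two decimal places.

Let F be the Fahrenheit reading. The Celsius reading is C = 5/9·F - 17.7778.
Require C = -2·F: 5/9·F - 17.7778 = -2·F.
(23/9)·F = 17.7778  ⇒  F = 6.96.

6.96°F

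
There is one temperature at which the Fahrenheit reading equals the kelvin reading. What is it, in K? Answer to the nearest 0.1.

Let K be the kelvin reading. The Fahrenheit reading is F = 1.8·K - 459.67.
Set F = K: 1.8·K - 459.67 = K.
(0.8)·K = 459.67  ⇒  K = 574.6.

574.6 K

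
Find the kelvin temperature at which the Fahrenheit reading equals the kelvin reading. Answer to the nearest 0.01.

Let K be the kelvin reading. The Fahrenheit reading is F = 1.8·K - 459.67.
Set F = K: 1.8·K - 459.67 = K.
(0.8)·K = 459.67  ⇒  K = 574.59.

574.59 K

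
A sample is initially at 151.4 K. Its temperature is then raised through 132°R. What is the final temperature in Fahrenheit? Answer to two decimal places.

Initial temperature in Celsius: 151.4 - 273.15 = -121.7500°C.
The 132°R change is an interval, so only the factor 5/9 applies: +132 × 5/9 = +73.3333°C.
Final Celsius temperature: -121.7500 + 73.3333 = -48.4167°C.
In Fahrenheit: -48.4167 × 1.8 + 32 = -55.15°F.

-55.15°F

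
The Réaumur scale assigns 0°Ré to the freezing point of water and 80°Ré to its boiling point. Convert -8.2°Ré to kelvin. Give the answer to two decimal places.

Linear interpolation between the fixed points: C = (-8.2 - 0) × 100 / (80 - 0) = -10.2500°C.
Then -10.2500 + 273.15 = 262.90 K.

262.90 K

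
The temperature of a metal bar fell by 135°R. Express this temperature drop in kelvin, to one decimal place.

75.0 K

An interval of 1°R corresponds to 5/9 K.
135 × 5/9 = 75.0.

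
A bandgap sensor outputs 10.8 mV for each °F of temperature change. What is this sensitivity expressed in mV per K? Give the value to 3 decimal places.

19.440 mV per K

Since only a temperature interval is involved, the additive offset between the scales drops out.
A change of 1 K is a change of 1.8°F, so per K the value is 10.8 × 1.8 = 19.440.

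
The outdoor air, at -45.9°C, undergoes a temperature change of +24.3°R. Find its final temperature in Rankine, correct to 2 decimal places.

433.35°R

The 24.3°R change is an interval, so only the factor 5/9 applies: +24.3 × 5/9 = +13.5000°C.
Final Celsius temperature: -45.9000 + 13.5000 = -32.4000°C.
In Rankine: -32.4000 × 1.8 + 491.67 = 433.35°R.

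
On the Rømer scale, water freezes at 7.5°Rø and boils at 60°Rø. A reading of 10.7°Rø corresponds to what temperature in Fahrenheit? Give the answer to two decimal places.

42.97°F

Linear interpolation between the fixed points: C = (10.7 - 7.5) × 100 / (60 - 7.5) = 6.0952°C.
Then 6.0952 × 1.8 + 32 = 42.97°F.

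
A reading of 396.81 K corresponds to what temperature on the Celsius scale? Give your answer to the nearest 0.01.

In Celsius: 396.81 - 273.15 = 123.6600°C.

123.66°C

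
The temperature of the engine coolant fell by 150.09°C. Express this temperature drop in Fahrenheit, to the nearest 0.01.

For a temperature interval the offset drops out; only the factor 1.8 applies.
150.09 × 1.8 = 270.16.

270.16°F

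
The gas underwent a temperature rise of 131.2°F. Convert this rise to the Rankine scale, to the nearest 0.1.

131.2°R

Fahrenheit and Rankine degrees are the same size, so the interval is unchanged: 131.2.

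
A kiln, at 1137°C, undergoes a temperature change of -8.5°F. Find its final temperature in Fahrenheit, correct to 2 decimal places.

2070.10°F

The 8.5°F change is an interval, so only the factor 5/9 applies: -8.5 × 5/9 = -4.7222°C.
Final Celsius temperature: 1137.0000 - 4.7222 = 1132.2778°C.
In Fahrenheit: 1132.2778 × 1.8 + 32 = 2070.10°F.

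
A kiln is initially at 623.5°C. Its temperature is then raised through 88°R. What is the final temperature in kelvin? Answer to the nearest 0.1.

945.5 K

The 88°R change is an interval, so only the factor 5/9 applies: +88 × 5/9 = +48.8889°C.
Final Celsius temperature: 623.5000 + 48.8889 = 672.3889°C.
In kelvin: 672.3889 + 273.15 = 945.5 K.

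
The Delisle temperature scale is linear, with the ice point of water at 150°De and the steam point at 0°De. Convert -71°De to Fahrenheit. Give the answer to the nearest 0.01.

297.20°F

Linear interpolation between the fixed points: C = (-71 - 150) × 100 / (0 - 150) = 147.3333°C.
Then 147.3333 × 1.8 + 32 = 297.20°F.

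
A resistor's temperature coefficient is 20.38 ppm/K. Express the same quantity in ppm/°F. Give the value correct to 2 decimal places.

11.32 ppm/°F

Since only a temperature interval is involved, the additive offset between the scales drops out.
A change of 1°F is a change of 5/9 K, so per °F the value is 20.38 × 5/9 = 11.32.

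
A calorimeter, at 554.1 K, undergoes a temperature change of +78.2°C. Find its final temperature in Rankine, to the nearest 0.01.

1138.14°R

Initial temperature in Celsius: 554.1 - 273.15 = 280.9500°C.
Final Celsius temperature: 280.9500 + 78.2000 = 359.1500°C.
In Rankine: 359.1500 × 1.8 + 491.67 = 1138.14°R.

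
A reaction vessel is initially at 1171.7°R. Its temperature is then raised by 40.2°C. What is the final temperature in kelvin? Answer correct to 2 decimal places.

Initial temperature in Celsius: (1171.7 - 491.67) × 5/9 = 377.7944°C.
Final Celsius temperature: 377.7944 + 40.2000 = 417.9944°C.
In kelvin: 417.9944 + 273.15 = 691.14 K.

691.14 K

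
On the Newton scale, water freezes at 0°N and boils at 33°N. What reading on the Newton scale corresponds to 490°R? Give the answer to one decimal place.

-0.3°N

First in Celsius: (490 - 491.67) × 5/9 = -0.9278°C.
Linearly onto the Newton scale: 0 + (-0.9278 / 100) × (33 - 0) = -0.3°N.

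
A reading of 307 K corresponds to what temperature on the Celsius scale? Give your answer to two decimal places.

33.85°C

In Celsius: 307 - 273.15 = 33.8500°C.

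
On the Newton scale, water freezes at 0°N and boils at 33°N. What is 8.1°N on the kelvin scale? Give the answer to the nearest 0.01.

Linear interpolation between the fixed points: C = (8.1 - 0) × 100 / (33 - 0) = 24.5455°C.
Then 24.5455 + 273.15 = 297.70 K.

297.70 K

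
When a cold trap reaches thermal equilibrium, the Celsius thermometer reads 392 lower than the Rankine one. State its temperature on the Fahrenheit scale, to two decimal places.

-192.26°F

Let x be the Rankine reading; then the Celsius reading is 5/9·x - 273.15.
(5/9·x - 273.15) - x = -392  ⇒  (-4/9)·x = -118.85  ⇒  x = 267.4125°R.
In Celsius: (267.4125 - 491.67) × 5/9 = -124.5875°C.
In Fahrenheit: -124.5875 × 1.8 + 32 = -192.26°F.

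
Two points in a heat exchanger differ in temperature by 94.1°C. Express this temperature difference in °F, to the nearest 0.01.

169.38°F

An interval of 1°C corresponds to 1.8°F.
94.1 × 1.8 = 169.38.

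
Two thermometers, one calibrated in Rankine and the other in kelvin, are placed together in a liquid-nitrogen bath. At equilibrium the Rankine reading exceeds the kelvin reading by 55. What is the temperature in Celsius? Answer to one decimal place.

-204.4°C

Let x be the Rankine reading; then the kelvin reading is 5/9·x.
(5/9·x) - x = -55  ⇒  (-4/9)·x = -55  ⇒  x = 123.7500°R.
In Celsius: (123.75 - 491.67) × 5/9 = -204.4°C.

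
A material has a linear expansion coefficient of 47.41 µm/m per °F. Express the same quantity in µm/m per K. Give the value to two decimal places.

85.34 µm/m per K

Since only a temperature interval is involved, the additive offset between the scales drops out.
A change of 1 K is a change of 1.8°F, so per K the value is 47.41 × 1.8 = 85.34.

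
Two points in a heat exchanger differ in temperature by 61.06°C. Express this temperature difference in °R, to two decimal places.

For a temperature interval the offset drops out; only the factor 1.8 applies.
61.06 × 1.8 = 109.91.

109.91°R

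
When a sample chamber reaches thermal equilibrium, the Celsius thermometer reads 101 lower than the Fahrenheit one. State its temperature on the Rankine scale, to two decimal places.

646.92°R

Let x be the Fahrenheit reading; then the Celsius reading is 5/9·x - 17.7778.
(5/9·x - 17.7778) - x = -101  ⇒  (-4/9)·x = -83.2222  ⇒  x = 187.2500°F.
In Celsius: (187.25 - 32) × 5/9 = 86.2500°C.
In Rankine: 86.2500 × 1.8 + 491.67 = 646.92°R.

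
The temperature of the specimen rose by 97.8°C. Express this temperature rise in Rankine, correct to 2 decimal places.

176.04°R

An interval of 1°C corresponds to 1.8°R.
97.8 × 1.8 = 176.04.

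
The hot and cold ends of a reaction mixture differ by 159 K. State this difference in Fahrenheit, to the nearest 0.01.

286.20°F

For a temperature interval the offset drops out; only the factor 1.8 applies.
159 × 1.8 = 286.20.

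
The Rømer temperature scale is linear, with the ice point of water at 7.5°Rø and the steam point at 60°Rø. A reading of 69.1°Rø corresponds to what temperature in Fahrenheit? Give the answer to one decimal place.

Linear interpolation between the fixed points: C = (69.1 - 7.5) × 100 / (60 - 7.5) = 117.3333°C.
Then 117.3333 × 1.8 + 32 = 243.2°F.

243.2°F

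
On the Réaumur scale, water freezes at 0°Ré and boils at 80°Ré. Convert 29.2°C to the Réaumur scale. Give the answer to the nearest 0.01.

Linearly onto the Réaumur scale: 0 + (29.2000 / 100) × (80 - 0) = 23.36°Ré.

23.36°Ré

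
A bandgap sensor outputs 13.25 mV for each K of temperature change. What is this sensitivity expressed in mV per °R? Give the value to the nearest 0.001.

The quantity depends on a temperature interval, so only the ratio of degree sizes applies; the offset between the scales is irrelevant.
A change of 1°R is a change of 5/9 K, so per °R the value is 13.25 × 5/9 = 7.361.

7.361 mV per °R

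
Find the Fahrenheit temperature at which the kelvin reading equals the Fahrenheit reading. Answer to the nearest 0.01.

574.59°F

Let F be the Fahrenheit reading. The kelvin reading is K = 5/9·F + 255.372.
Set K = F: 5/9·F + 255.372 = F.
(-4/9)·F = -255.372  ⇒  F = 574.59.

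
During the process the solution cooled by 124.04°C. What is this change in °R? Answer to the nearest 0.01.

223.27°R

An interval of 1°C corresponds to 1.8°R.
124.04 × 1.8 = 223.27.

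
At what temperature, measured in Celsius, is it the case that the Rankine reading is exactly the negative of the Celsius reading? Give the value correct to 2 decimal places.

Let C be the Celsius reading. The Rankine reading is R = 1.8·C + 491.67.
Require R = -1·C: 1.8·C + 491.67 = -1·C.
(2.8)·C = -491.67  ⇒  C = -175.60.

-175.60°C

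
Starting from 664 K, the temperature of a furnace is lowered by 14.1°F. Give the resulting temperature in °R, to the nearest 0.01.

Initial temperature in Celsius: 664 - 273.15 = 390.8500°C.
The 14.1°F change is an interval, so only the factor 5/9 applies: -14.1 × 5/9 = -7.8333°C.
Final Celsius temperature: 390.8500 - 7.8333 = 383.0167°C.
In Rankine: 383.0167 × 1.8 + 491.67 = 1181.10°R.

1181.10°R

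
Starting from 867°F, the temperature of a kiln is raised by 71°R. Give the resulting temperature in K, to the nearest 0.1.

Initial temperature in Celsius: (867 - 32) × 5/9 = 463.8889°C.
The 71°R change is an interval, so only the factor 5/9 applies: +71 × 5/9 = +39.4444°C.
Final Celsius temperature: 463.8889 + 39.4444 = 503.3333°C.
In kelvin: 503.3333 + 273.15 = 776.5 K.

776.5 K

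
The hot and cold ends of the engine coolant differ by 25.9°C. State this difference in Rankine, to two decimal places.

46.62°R

Only the scale ratio 1.8 matters for a change in temperature.
25.9 × 1.8 = 46.62.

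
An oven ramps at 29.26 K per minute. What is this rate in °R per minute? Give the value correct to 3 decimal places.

52.668 °R/minute

Since only a temperature interval is involved, the additive offset between the scales drops out.
A change of 1 K is a change of 1.8°R, so 29.26 × 1.8 = 52.668.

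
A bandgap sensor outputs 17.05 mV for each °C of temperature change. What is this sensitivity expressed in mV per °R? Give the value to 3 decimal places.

9.472 mV per °R

Since only a temperature interval is involved, the additive offset between the scales drops out.
A change of 1°R is a change of 5/9°C, so per °R the value is 17.05 × 5/9 = 9.472.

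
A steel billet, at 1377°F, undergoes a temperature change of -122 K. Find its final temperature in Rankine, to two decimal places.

Initial temperature in Celsius: (1377 - 32) × 5/9 = 747.2222°C.
The 122 K change is an interval; Kelvin and Celsius degrees are the same size, so ΔC = -122°C.
Final Celsius temperature: 747.2222 - 122.0000 = 625.2222°C.
In Rankine: 625.2222 × 1.8 + 491.67 = 1617.07°R.

1617.07°R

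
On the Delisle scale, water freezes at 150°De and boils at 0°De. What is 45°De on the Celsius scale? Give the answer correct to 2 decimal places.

Linear interpolation between the fixed points: C = (45 - 150) × 100 / (0 - 150) = 70.0000°C.

70.00°C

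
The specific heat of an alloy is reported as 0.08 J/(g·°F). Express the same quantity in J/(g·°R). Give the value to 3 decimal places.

The quantity depends on a temperature interval, so only the ratio of degree sizes applies; the offset between the scales is irrelevant.
A change of 1°R is a change of 1°F, so per °R the value is 0.08 × 1 = 0.080.

0.080 J/(g·°R)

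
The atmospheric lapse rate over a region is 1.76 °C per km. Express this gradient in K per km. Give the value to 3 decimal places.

Since only a temperature interval is involved, the additive offset between the scales drops out.
A change of 1°C is a change of 1 K, so 1.76 × 1 = 1.760.

1.760 K/km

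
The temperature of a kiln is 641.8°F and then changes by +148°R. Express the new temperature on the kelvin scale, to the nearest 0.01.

Initial temperature in Celsius: (641.8 - 32) × 5/9 = 338.7778°C.
The 148°R change is an interval, so only the factor 5/9 applies: +148 × 5/9 = +82.2222°C.
Final Celsius temperature: 338.7778 + 82.2222 = 421.0000°C.
In kelvin: 421.0000 + 273.15 = 694.15 K.

694.15 K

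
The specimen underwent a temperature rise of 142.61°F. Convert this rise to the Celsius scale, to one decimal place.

79.2°C

An interval of 1°F corresponds to 5/9°C.
142.61 × 5/9 = 79.2.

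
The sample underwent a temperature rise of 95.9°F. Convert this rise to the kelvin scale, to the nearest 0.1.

53.3 K

An interval of 1°F corresponds to 5/9 K.
95.9 × 5/9 = 53.3.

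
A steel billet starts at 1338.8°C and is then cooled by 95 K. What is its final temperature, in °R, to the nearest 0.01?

The 95 K change is an interval; Kelvin and Celsius degrees are the same size, so ΔC = -95°C.
Final Celsius temperature: 1338.8000 - 95.0000 = 1243.8000°C.
In Rankine: 1243.8000 × 1.8 + 491.67 = 2730.51°R.

2730.51°R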